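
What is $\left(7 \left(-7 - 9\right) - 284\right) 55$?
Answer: $-21780$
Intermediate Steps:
$\left(7 \left(-7 - 9\right) - 284\right) 55 = \left(7 \left(-16\right) - 284\right) 55 = \left(-112 - 284\right) 55 = \left(-396\right) 55 = -21780$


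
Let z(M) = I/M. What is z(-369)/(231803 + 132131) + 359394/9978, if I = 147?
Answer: 2681311686431/74442335766 ≈ 36.019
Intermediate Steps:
z(M) = 147/M
z(-369)/(231803 + 132131) + 359394/9978 = (147/(-369))/(231803 + 132131) + 359394/9978 = (147*(-1/369))/363934 + 359394*(1/9978) = -49/123*1/363934 + 59899/1663 = -49/44763882 + 59899/1663 = 2681311686431/74442335766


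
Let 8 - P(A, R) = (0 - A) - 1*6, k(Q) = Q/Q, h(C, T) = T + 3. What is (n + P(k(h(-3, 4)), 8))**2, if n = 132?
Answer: 21609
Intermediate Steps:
h(C, T) = 3 + T
k(Q) = 1
P(A, R) = 14 + A (P(A, R) = 8 - ((0 - A) - 1*6) = 8 - (-A - 6) = 8 - (-6 - A) = 8 + (6 + A) = 14 + A)
(n + P(k(h(-3, 4)), 8))**2 = (132 + (14 + 1))**2 = (132 + 15)**2 = 147**2 = 21609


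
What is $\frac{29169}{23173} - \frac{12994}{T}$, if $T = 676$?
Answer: $- \frac{140695859}{7832474} \approx -17.963$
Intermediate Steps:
$\frac{29169}{23173} - \frac{12994}{T} = \frac{29169}{23173} - \frac{12994}{676} = 29169 \cdot \frac{1}{23173} - \frac{6497}{338} = \frac{29169}{23173} - \frac{6497}{338} = - \frac{140695859}{7832474}$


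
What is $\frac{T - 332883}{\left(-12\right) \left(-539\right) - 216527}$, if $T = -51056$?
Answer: $\frac{16693}{9133} \approx 1.8278$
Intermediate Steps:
$\frac{T - 332883}{\left(-12\right) \left(-539\right) - 216527} = \frac{-51056 - 332883}{\left(-12\right) \left(-539\right) - 216527} = - \frac{383939}{6468 - 216527} = - \frac{383939}{-210059} = \left(-383939\right) \left(- \frac{1}{210059}\right) = \frac{16693}{9133}$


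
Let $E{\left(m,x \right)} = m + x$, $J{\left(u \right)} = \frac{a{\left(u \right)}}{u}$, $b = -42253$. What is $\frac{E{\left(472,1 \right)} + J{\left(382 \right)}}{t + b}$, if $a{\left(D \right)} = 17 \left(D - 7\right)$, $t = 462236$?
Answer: $\frac{187061}{160433506} \approx 0.001166$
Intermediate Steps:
$a{\left(D \right)} = -119 + 17 D$ ($a{\left(D \right)} = 17 \left(-7 + D\right) = -119 + 17 D$)
$J{\left(u \right)} = \frac{-119 + 17 u}{u}$
$\frac{E{\left(472,1 \right)} + J{\left(382 \right)}}{t + b} = \frac{\left(472 + 1\right) + \left(17 - \frac{119}{382}\right)}{462236 - 42253} = \frac{473 + \left(17 - \frac{119}{382}\right)}{419983} = \left(473 + \left(17 - \frac{119}{382}\right)\right) \frac{1}{419983} = \left(473 + \frac{6375}{382}\right) \frac{1}{419983} = \frac{187061}{382} \cdot \frac{1}{419983} = \frac{187061}{160433506}$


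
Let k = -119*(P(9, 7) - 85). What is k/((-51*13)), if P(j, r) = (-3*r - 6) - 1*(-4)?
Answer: -252/13 ≈ -19.385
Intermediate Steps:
P(j, r) = -2 - 3*r (P(j, r) = (-6 - 3*r) + 4 = -2 - 3*r)
k = 12852 (k = -119*((-2 - 3*7) - 85) = -119*((-2 - 21) - 85) = -119*(-23 - 85) = -119*(-108) = 12852)
k/((-51*13)) = 12852/((-51*13)) = 12852/(-663) = 12852*(-1/663) = -252/13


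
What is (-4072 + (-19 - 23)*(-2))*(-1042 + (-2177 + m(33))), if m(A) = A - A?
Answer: 12837372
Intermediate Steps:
m(A) = 0
(-4072 + (-19 - 23)*(-2))*(-1042 + (-2177 + m(33))) = (-4072 + (-19 - 23)*(-2))*(-1042 + (-2177 + 0)) = (-4072 - 42*(-2))*(-1042 - 2177) = (-4072 + 84)*(-3219) = -3988*(-3219) = 12837372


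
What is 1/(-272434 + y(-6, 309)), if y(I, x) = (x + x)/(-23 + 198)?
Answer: -175/47675332 ≈ -3.6707e-6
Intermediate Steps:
y(I, x) = 2*x/175 (y(I, x) = (2*x)/175 = (2*x)*(1/175) = 2*x/175)
1/(-272434 + y(-6, 309)) = 1/(-272434 + (2/175)*309) = 1/(-272434 + 618/175) = 1/(-47675332/175) = -175/47675332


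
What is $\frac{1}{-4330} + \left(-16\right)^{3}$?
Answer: $- \frac{17735681}{4330} \approx -4096.0$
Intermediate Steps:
$\frac{1}{-4330} + \left(-16\right)^{3} = - \frac{1}{4330} - 4096 = - \frac{17735681}{4330}$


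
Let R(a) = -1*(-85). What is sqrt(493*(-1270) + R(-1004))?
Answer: 5*I*sqrt(25041) ≈ 791.22*I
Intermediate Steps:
R(a) = 85
sqrt(493*(-1270) + R(-1004)) = sqrt(493*(-1270) + 85) = sqrt(-626110 + 85) = sqrt(-626025) = 5*I*sqrt(25041)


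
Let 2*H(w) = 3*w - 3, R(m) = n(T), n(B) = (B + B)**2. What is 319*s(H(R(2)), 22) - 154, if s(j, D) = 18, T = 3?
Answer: 5588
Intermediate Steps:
n(B) = 4*B**2 (n(B) = (2*B)**2 = 4*B**2)
R(m) = 36 (R(m) = 4*3**2 = 4*9 = 36)
H(w) = -3/2 + 3*w/2 (H(w) = (3*w - 3)/2 = (-3 + 3*w)/2 = -3/2 + 3*w/2)
319*s(H(R(2)), 22) - 154 = 319*18 - 154 = 5742 - 154 = 5588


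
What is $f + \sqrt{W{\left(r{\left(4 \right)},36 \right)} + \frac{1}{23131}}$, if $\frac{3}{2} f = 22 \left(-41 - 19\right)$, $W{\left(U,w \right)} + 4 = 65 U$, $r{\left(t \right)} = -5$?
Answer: $-880 + \frac{i \sqrt{176029176838}}{23131} \approx -880.0 + 18.138 i$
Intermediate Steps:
$W{\left(U,w \right)} = -4 + 65 U$
$f = -880$ ($f = \frac{2 \cdot 22 \left(-41 - 19\right)}{3} = \frac{2 \cdot 22 \left(-60\right)}{3} = \frac{2}{3} \left(-1320\right) = -880$)
$f + \sqrt{W{\left(r{\left(4 \right)},36 \right)} + \frac{1}{23131}} = -880 + \sqrt{\left(-4 + 65 \left(-5\right)\right) + \frac{1}{23131}} = -880 + \sqrt{\left(-4 - 325\right) + \frac{1}{23131}} = -880 + \sqrt{-329 + \frac{1}{23131}} = -880 + \sqrt{- \frac{7610098}{23131}} = -880 + \frac{i \sqrt{176029176838}}{23131}$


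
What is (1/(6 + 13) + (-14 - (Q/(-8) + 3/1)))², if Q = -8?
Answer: 116281/361 ≈ 322.11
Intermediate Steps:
(1/(6 + 13) + (-14 - (Q/(-8) + 3/1)))² = (1/(6 + 13) + (-14 - (-8/(-8) + 3/1)))² = (1/19 + (-14 - (-8*(-⅛) + 3*1)))² = (1/19 + (-14 - (1 + 3)))² = (1/19 + (-14 - 1*4))² = (1/19 + (-14 - 4))² = (1/19 - 18)² = (-341/19)² = 116281/361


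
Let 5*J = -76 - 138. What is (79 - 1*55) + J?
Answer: -94/5 ≈ -18.800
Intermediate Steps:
J = -214/5 (J = (-76 - 138)/5 = (⅕)*(-214) = -214/5 ≈ -42.800)
(79 - 1*55) + J = (79 - 1*55) - 214/5 = (79 - 55) - 214/5 = 24 - 214/5 = -94/5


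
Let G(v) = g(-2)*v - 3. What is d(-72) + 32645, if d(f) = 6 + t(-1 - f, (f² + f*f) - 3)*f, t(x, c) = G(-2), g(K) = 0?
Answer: 32867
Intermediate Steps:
G(v) = -3 (G(v) = 0*v - 3 = 0 - 3 = -3)
t(x, c) = -3
d(f) = 6 - 3*f
d(-72) + 32645 = (6 - 3*(-72)) + 32645 = (6 + 216) + 32645 = 222 + 32645 = 32867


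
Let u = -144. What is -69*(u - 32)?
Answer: 12144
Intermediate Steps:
-69*(u - 32) = -69*(-144 - 32) = -69*(-176) = -1*(-12144) = 12144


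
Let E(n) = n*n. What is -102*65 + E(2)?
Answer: -6626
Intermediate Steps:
E(n) = n²
-102*65 + E(2) = -102*65 + 2² = -6630 + 4 = -6626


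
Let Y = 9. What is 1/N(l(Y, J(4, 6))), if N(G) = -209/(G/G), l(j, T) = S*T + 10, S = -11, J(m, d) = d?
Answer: -1/209 ≈ -0.0047847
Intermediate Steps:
l(j, T) = 10 - 11*T (l(j, T) = -11*T + 10 = 10 - 11*T)
N(G) = -209 (N(G) = -209/1 = -209*1 = -209)
1/N(l(Y, J(4, 6))) = 1/(-209) = -1/209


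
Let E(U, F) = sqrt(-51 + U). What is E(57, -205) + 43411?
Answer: 43411 + sqrt(6) ≈ 43413.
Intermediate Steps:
E(57, -205) + 43411 = sqrt(-51 + 57) + 43411 = sqrt(6) + 43411 = 43411 + sqrt(6)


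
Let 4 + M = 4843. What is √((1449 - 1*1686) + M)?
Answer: √4602 ≈ 67.838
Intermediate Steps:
M = 4839 (M = -4 + 4843 = 4839)
√((1449 - 1*1686) + M) = √((1449 - 1*1686) + 4839) = √((1449 - 1686) + 4839) = √(-237 + 4839) = √4602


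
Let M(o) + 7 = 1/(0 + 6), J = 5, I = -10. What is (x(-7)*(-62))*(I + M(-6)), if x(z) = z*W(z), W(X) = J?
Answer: -109585/3 ≈ -36528.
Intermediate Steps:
M(o) = -41/6 (M(o) = -7 + 1/(0 + 6) = -7 + 1/6 = -7 + ⅙ = -41/6)
W(X) = 5
x(z) = 5*z (x(z) = z*5 = 5*z)
(x(-7)*(-62))*(I + M(-6)) = ((5*(-7))*(-62))*(-10 - 41/6) = -35*(-62)*(-101/6) = 2170*(-101/6) = -109585/3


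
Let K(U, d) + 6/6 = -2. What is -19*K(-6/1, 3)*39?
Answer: 2223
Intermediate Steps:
K(U, d) = -3 (K(U, d) = -1 - 2 = -3)
-19*K(-6/1, 3)*39 = -19*(-3)*39 = 57*39 = 2223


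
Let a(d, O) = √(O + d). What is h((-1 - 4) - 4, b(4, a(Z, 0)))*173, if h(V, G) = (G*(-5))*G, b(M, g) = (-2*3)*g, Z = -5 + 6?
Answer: -31140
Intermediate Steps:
Z = 1
b(M, g) = -6*g
h(V, G) = -5*G² (h(V, G) = (-5*G)*G = -5*G²)
h((-1 - 4) - 4, b(4, a(Z, 0)))*173 = -5*(-6*√(0 + 1))²*173 = -5*(-6*√1)²*173 = -5*(-6*1)²*173 = -5*(-6)²*173 = -5*36*173 = -180*173 = -31140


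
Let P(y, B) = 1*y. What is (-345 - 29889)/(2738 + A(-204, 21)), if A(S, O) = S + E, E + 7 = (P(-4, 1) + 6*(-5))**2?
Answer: -30234/3683 ≈ -8.2091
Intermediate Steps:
P(y, B) = y
E = 1149 (E = -7 + (-4 + 6*(-5))**2 = -7 + (-4 - 30)**2 = -7 + (-34)**2 = -7 + 1156 = 1149)
A(S, O) = 1149 + S (A(S, O) = S + 1149 = 1149 + S)
(-345 - 29889)/(2738 + A(-204, 21)) = (-345 - 29889)/(2738 + (1149 - 204)) = -30234/(2738 + 945) = -30234/3683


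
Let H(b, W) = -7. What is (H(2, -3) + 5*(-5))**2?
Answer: 1024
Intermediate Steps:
(H(2, -3) + 5*(-5))**2 = (-7 + 5*(-5))**2 = (-7 - 25)**2 = (-32)**2 = 1024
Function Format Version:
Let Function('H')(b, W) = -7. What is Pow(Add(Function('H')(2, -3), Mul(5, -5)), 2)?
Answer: 1024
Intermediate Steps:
Pow(Add(Function('H')(2, -3), Mul(5, -5)), 2) = Pow(Add(-7, Mul(5, -5)), 2) = Pow(Add(-7, -25), 2) = Pow(-32, 2) = 1024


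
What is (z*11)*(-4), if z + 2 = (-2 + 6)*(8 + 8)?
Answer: -2728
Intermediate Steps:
z = 62 (z = -2 + (-2 + 6)*(8 + 8) = -2 + 4*16 = -2 + 64 = 62)
(z*11)*(-4) = (62*11)*(-4) = 682*(-4) = -2728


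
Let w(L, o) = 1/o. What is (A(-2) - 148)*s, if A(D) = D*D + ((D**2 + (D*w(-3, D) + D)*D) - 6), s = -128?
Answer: 18432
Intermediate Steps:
A(D) = -6 + 2*D**2 + D*(1 + D) (A(D) = D*D + ((D**2 + (D/D + D)*D) - 6) = D**2 + ((D**2 + (1 + D)*D) - 6) = D**2 + ((D**2 + D*(1 + D)) - 6) = D**2 + (-6 + D**2 + D*(1 + D)) = -6 + 2*D**2 + D*(1 + D))
(A(-2) - 148)*s = ((-6 - 2 + 3*(-2)**2) - 148)*(-128) = ((-6 - 2 + 3*4) - 148)*(-128) = ((-6 - 2 + 12) - 148)*(-128) = (4 - 148)*(-128) = -144*(-128) = 18432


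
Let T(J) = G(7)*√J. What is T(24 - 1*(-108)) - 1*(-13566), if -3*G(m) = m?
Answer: 13566 - 14*√33/3 ≈ 13539.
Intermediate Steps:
G(m) = -m/3
T(J) = -7*√J/3 (T(J) = (-⅓*7)*√J = -7*√J/3)
T(24 - 1*(-108)) - 1*(-13566) = -7*√(24 - 1*(-108))/3 - 1*(-13566) = -7*√(24 + 108)/3 + 13566 = -14*√33/3 + 13566 = 13566 - 14*√33/3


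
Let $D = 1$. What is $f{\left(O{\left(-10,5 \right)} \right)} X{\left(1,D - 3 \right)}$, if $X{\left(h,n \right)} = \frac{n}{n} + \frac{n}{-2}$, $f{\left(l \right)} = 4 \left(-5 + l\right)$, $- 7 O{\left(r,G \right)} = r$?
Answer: $- \frac{200}{7} \approx -28.571$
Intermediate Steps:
$O{\left(r,G \right)} = - \frac{r}{7}$
$f{\left(l \right)} = -20 + 4 l$
$X{\left(h,n \right)} = 1 - \frac{n}{2}$ ($X{\left(h,n \right)} = 1 + n \left(- \frac{1}{2}\right) = 1 - \frac{n}{2}$)
$f{\left(O{\left(-10,5 \right)} \right)} X{\left(1,D - 3 \right)} = \left(-20 + 4 \left(\left(- \frac{1}{7}\right) \left(-10\right)\right)\right) \left(1 - \frac{1 - 3}{2}\right) = \left(-20 + 4 \cdot \frac{10}{7}\right) \left(1 - \frac{1 - 3}{2}\right) = \left(-20 + \frac{40}{7}\right) \left(1 - -1\right) = - \frac{100 \left(1 + 1\right)}{7} = \left(- \frac{100}{7}\right) 2 = - \frac{200}{7}$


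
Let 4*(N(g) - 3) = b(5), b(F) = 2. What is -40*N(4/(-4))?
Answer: -140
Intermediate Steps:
N(g) = 7/2 (N(g) = 3 + (¼)*2 = 3 + ½ = 7/2)
-40*N(4/(-4)) = -40*7/2 = -140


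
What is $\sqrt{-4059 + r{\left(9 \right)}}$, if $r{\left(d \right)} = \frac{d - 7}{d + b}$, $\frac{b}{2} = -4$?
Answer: $i \sqrt{4057} \approx 63.695 i$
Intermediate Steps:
$b = -8$ ($b = 2 \left(-4\right) = -8$)
$r{\left(d \right)} = \frac{-7 + d}{-8 + d}$ ($r{\left(d \right)} = \frac{d - 7}{d - 8} = \frac{-7 + d}{-8 + d}$)
$\sqrt{-4059 + r{\left(9 \right)}} = \sqrt{-4059 + \frac{-7 + 9}{-8 + 9}} = \sqrt{-4059 + 1^{-1} \cdot 2} = \sqrt{-4059 + 1 \cdot 2} = \sqrt{-4059 + 2} = \sqrt{-4057} = i \sqrt{4057}$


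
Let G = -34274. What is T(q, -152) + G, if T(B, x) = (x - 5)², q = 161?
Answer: -9625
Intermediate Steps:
T(B, x) = (-5 + x)²
T(q, -152) + G = (-5 - 152)² - 34274 = (-157)² - 34274 = 24649 - 34274 = -9625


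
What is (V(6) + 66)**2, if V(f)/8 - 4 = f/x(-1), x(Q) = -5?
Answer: 195364/25 ≈ 7814.6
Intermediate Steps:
V(f) = 32 - 8*f/5 (V(f) = 32 + 8*(f/(-5)) = 32 + 8*(f*(-1/5)) = 32 + 8*(-f/5) = 32 - 8*f/5)
(V(6) + 66)**2 = ((32 - 8/5*6) + 66)**2 = ((32 - 48/5) + 66)**2 = (112/5 + 66)**2 = (442/5)**2 = 195364/25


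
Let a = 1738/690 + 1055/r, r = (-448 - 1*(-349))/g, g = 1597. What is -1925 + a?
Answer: -215643473/11385 ≈ -18941.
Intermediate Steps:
r = -99/1597 (r = (-448 - 1*(-349))/1597 = (-448 + 349)*(1/1597) = -99*1/1597 = -99/1597 ≈ -0.061991)
a = -193727348/11385 (a = 1738/690 + 1055/(-99/1597) = 1738*(1/690) + 1055*(-1597/99) = 869/345 - 1684835/99 = -193727348/11385 ≈ -17016.)
-1925 + a = -1925 - 193727348/11385 = -215643473/11385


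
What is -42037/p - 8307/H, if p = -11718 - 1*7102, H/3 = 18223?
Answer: 713927671/342956860 ≈ 2.0817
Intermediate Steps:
H = 54669 (H = 3*18223 = 54669)
p = -18820 (p = -11718 - 7102 = -18820)
-42037/p - 8307/H = -42037/(-18820) - 8307/54669 = -42037*(-1/18820) - 8307*1/54669 = 42037/18820 - 2769/18223 = 713927671/342956860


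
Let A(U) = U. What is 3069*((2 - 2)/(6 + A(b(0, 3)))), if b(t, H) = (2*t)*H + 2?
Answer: 0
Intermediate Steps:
b(t, H) = 2 + 2*H*t (b(t, H) = 2*H*t + 2 = 2 + 2*H*t)
3069*((2 - 2)/(6 + A(b(0, 3)))) = 3069*((2 - 2)/(6 + (2 + 2*3*0))) = 3069*(0/(6 + (2 + 0))) = 3069*(0/(6 + 2)) = 3069*(0/8) = 3069*(0*(⅛)) = 3069*0 = 0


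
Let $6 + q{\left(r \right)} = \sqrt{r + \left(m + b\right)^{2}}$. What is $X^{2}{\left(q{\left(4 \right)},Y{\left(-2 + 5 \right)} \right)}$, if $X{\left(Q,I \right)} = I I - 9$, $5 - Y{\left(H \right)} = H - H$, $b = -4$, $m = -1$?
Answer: $256$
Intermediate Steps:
$Y{\left(H \right)} = 5$ ($Y{\left(H \right)} = 5 - \left(H - H\right) = 5 - 0 = 5 + 0 = 5$)
$q{\left(r \right)} = -6 + \sqrt{25 + r}$ ($q{\left(r \right)} = -6 + \sqrt{r + \left(-1 - 4\right)^{2}} = -6 + \sqrt{r + \left(-5\right)^{2}} = -6 + \sqrt{r + 25} = -6 + \sqrt{25 + r}$)
$X{\left(Q,I \right)} = -9 + I^{2}$ ($X{\left(Q,I \right)} = I^{2} - 9 = -9 + I^{2}$)
$X^{2}{\left(q{\left(4 \right)},Y{\left(-2 + 5 \right)} \right)} = \left(-9 + 5^{2}\right)^{2} = \left(-9 + 25\right)^{2} = 16^{2} = 256$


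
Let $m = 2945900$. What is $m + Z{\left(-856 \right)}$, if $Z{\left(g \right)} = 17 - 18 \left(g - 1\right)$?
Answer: $2961343$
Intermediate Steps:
$Z{\left(g \right)} = 35 - 18 g$ ($Z{\left(g \right)} = 17 - 18 \left(-1 + g\right) = 17 - \left(-18 + 18 g\right) = 35 - 18 g$)
$m + Z{\left(-856 \right)} = 2945900 + \left(35 - -15408\right) = 2945900 + \left(35 + 15408\right) = 2945900 + 15443 = 2961343$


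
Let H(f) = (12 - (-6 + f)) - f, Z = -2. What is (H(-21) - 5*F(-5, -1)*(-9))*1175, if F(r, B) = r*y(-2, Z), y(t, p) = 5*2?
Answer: -2573250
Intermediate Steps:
y(t, p) = 10
F(r, B) = 10*r (F(r, B) = r*10 = 10*r)
H(f) = 18 - 2*f (H(f) = (12 + (6 - f)) - f = (18 - f) - f = 18 - 2*f)
(H(-21) - 5*F(-5, -1)*(-9))*1175 = ((18 - 2*(-21)) - 50*(-5)*(-9))*1175 = ((18 + 42) - 5*(-50)*(-9))*1175 = (60 + 250*(-9))*1175 = (60 - 2250)*1175 = -2190*1175 = -2573250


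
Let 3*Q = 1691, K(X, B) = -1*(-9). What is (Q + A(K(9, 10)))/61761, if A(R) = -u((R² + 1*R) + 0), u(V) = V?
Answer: 203/26469 ≈ 0.0076694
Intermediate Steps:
K(X, B) = 9
Q = 1691/3 (Q = (⅓)*1691 = 1691/3 ≈ 563.67)
A(R) = -R - R² (A(R) = -((R² + 1*R) + 0) = -((R² + R) + 0) = -((R + R²) + 0) = -(R + R²) = -R - R²)
(Q + A(K(9, 10)))/61761 = (1691/3 - 1*9*(1 + 9))/61761 = (1691/3 - 1*9*10)*(1/61761) = (1691/3 - 90)*(1/61761) = (1421/3)*(1/61761) = 203/26469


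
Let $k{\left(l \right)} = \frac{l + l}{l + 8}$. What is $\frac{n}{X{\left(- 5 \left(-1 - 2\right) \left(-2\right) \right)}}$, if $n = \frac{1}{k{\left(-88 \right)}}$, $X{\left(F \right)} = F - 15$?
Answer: $- \frac{1}{99} \approx -0.010101$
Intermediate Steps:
$k{\left(l \right)} = \frac{2 l}{8 + l}$
$X{\left(F \right)} = -15 + F$
$n = \frac{5}{11}$ ($n = \frac{1}{2 \left(-88\right) \frac{1}{8 - 88}} = \frac{1}{2 \left(-88\right) \frac{1}{-80}} = \frac{1}{2 \left(-88\right) \left(- \frac{1}{80}\right)} = \frac{1}{\frac{11}{5}} = \frac{5}{11} \approx 0.45455$)
$\frac{n}{X{\left(- 5 \left(-1 - 2\right) \left(-2\right) \right)}} = \frac{5}{11 \left(-15 + - 5 \left(-1 - 2\right) \left(-2\right)\right)} = \frac{5}{11 \left(-15 + \left(-5\right) \left(-3\right) \left(-2\right)\right)} = \frac{5}{11 \left(-15 + 15 \left(-2\right)\right)} = \frac{5}{11 \left(-15 - 30\right)} = \frac{5}{11 \left(-45\right)} = \frac{5}{11} \left(- \frac{1}{45}\right) = - \frac{1}{99}$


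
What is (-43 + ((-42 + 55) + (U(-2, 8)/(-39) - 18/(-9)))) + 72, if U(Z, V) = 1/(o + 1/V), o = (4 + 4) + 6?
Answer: 193900/4407 ≈ 43.998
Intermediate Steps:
o = 14 (o = 8 + 6 = 14)
U(Z, V) = 1/(14 + 1/V)
(-43 + ((-42 + 55) + (U(-2, 8)/(-39) - 18/(-9)))) + 72 = (-43 + ((-42 + 55) + ((8/(1 + 14*8))/(-39) - 18/(-9)))) + 72 = (-43 + (13 + ((8/(1 + 112))*(-1/39) - 18*(-1/9)))) + 72 = (-43 + (13 + ((8/113)*(-1/39) + 2))) + 72 = (-43 + (13 + (-8/4407 + 2))) + 72 = (-43 + (13 + 8806/4407)) + 72 = (-43 + 66097/4407) + 72 = -123404/4407 + 72 = 193900/4407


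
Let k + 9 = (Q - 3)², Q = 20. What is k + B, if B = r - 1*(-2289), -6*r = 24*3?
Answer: 2557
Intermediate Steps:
r = -12 (r = -4*3 = -⅙*72 = -12)
B = 2277 (B = -12 - 1*(-2289) = -12 + 2289 = 2277)
k = 280 (k = -9 + (20 - 3)² = -9 + 17² = -9 + 289 = 280)
k + B = 280 + 2277 = 2557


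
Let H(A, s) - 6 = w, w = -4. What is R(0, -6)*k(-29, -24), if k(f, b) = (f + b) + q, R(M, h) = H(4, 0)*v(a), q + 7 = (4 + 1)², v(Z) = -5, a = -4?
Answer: 350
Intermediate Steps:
H(A, s) = 2 (H(A, s) = 6 - 4 = 2)
q = 18 (q = -7 + (4 + 1)² = -7 + 5² = -7 + 25 = 18)
R(M, h) = -10 (R(M, h) = 2*(-5) = -10)
k(f, b) = 18 + b + f (k(f, b) = (f + b) + 18 = (b + f) + 18 = 18 + b + f)
R(0, -6)*k(-29, -24) = -10*(18 - 24 - 29) = -10*(-35) = 350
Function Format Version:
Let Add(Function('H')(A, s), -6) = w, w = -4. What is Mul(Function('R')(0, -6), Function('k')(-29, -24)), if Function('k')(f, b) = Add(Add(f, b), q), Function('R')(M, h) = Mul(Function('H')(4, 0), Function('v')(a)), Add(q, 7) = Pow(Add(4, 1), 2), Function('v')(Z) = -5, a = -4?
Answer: 350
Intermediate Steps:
Function('H')(A, s) = 2 (Function('H')(A, s) = Add(6, -4) = 2)
q = 18 (q = Add(-7, Pow(Add(4, 1), 2)) = Add(-7, Pow(5, 2)) = Add(-7, 25) = 18)
Function('R')(M, h) = -10 (Function('R')(M, h) = Mul(2, -5) = -10)
Function('k')(f, b) = Add(18, b, f) (Function('k')(f, b) = Add(Add(f, b), 18) = Add(Add(b, f), 18) = Add(18, b, f))
Mul(Function('R')(0, -6), Function('k')(-29, -24)) = Mul(-10, Add(18, -24, -29)) = Mul(-10, -35) = 350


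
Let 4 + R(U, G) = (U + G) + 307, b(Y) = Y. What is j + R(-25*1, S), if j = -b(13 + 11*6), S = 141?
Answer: 340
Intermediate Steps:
R(U, G) = 303 + G + U (R(U, G) = -4 + ((U + G) + 307) = -4 + ((G + U) + 307) = -4 + (307 + G + U) = 303 + G + U)
j = -79 (j = -(13 + 11*6) = -(13 + 66) = -1*79 = -79)
j + R(-25*1, S) = -79 + (303 + 141 - 25*1) = -79 + (303 + 141 - 25) = -79 + 419 = 340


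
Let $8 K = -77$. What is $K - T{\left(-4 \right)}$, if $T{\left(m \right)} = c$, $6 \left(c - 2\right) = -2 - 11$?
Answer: $- \frac{227}{24} \approx -9.4583$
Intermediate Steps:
$c = - \frac{1}{6}$ ($c = 2 + \frac{-2 - 11}{6} = 2 + \frac{1}{6} \left(-13\right) = 2 - \frac{13}{6} = - \frac{1}{6} \approx -0.16667$)
$T{\left(m \right)} = - \frac{1}{6}$
$K = - \frac{77}{8}$ ($K = \frac{1}{8} \left(-77\right) = - \frac{77}{8} \approx -9.625$)
$K - T{\left(-4 \right)} = - \frac{77}{8} - - \frac{1}{6} = - \frac{77}{8} + \frac{1}{6} = - \frac{227}{24}$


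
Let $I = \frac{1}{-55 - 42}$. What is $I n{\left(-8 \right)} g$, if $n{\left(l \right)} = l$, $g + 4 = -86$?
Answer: $- \frac{720}{97} \approx -7.4227$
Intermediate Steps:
$g = -90$ ($g = -4 - 86 = -90$)
$I = - \frac{1}{97}$ ($I = \frac{1}{-97} = - \frac{1}{97} \approx -0.010309$)
$I n{\left(-8 \right)} g = \left(- \frac{1}{97}\right) \left(-8\right) \left(-90\right) = \frac{8}{97} \left(-90\right) = - \frac{720}{97}$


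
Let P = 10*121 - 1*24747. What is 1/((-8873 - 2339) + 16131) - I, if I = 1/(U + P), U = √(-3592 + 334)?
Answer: 669772130/2725094651213 + 3*I*√362/553993627 ≈ 0.00024578 + 1.0303e-7*I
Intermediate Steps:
P = -23537 (P = 1210 - 24747 = -23537)
U = 3*I*√362 (U = √(-3258) = 3*I*√362 ≈ 57.079*I)
I = 1/(-23537 + 3*I*√362) (I = 1/(3*I*√362 - 23537) = 1/(-23537 + 3*I*√362) ≈ -4.2486e-5 - 1.03e-7*I)
1/((-8873 - 2339) + 16131) - I = 1/((-8873 - 2339) + 16131) - (-23537/553993627 - 3*I*√362/553993627) = 1/(-11212 + 16131) + (23537/553993627 + 3*I*√362/553993627) = 1/4919 + (23537/553993627 + 3*I*√362/553993627) = 669772130/2725094651213 + 3*I*√362/553993627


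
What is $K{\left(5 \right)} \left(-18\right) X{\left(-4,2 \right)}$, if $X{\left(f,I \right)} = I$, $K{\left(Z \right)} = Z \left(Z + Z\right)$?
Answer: $-1800$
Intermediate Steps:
$K{\left(Z \right)} = 2 Z^{2}$ ($K{\left(Z \right)} = Z 2 Z = 2 Z^{2}$)
$K{\left(5 \right)} \left(-18\right) X{\left(-4,2 \right)} = 2 \cdot 5^{2} \left(-18\right) 2 = 2 \cdot 25 \left(-18\right) 2 = 50 \left(-18\right) 2 = \left(-900\right) 2 = -1800$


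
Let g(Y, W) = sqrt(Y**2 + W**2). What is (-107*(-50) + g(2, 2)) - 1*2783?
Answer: 2567 + 2*sqrt(2) ≈ 2569.8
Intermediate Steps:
g(Y, W) = sqrt(W**2 + Y**2)
(-107*(-50) + g(2, 2)) - 1*2783 = (-107*(-50) + sqrt(2**2 + 2**2)) - 1*2783 = (5350 + sqrt(4 + 4)) - 2783 = (5350 + sqrt(8)) - 2783 = (5350 + 2*sqrt(2)) - 2783 = 2567 + 2*sqrt(2)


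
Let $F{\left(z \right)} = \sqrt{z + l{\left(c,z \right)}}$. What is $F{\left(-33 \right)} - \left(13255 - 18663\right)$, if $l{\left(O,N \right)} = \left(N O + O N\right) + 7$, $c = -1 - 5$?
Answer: $5408 + \sqrt{370} \approx 5427.2$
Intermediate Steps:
$c = -6$
$l{\left(O,N \right)} = 7 + 2 N O$ ($l{\left(O,N \right)} = \left(N O + N O\right) + 7 = 2 N O + 7 = 7 + 2 N O$)
$F{\left(z \right)} = \sqrt{7 - 11 z}$ ($F{\left(z \right)} = \sqrt{z + \left(7 + 2 z \left(-6\right)\right)} = \sqrt{z - \left(-7 + 12 z\right)} = \sqrt{7 - 11 z}$)
$F{\left(-33 \right)} - \left(13255 - 18663\right) = \sqrt{7 - -363} - \left(13255 - 18663\right) = \sqrt{7 + 363} - \left(13255 - 18663\right) = \sqrt{370} - -5408 = \sqrt{370} + 5408 = 5408 + \sqrt{370}$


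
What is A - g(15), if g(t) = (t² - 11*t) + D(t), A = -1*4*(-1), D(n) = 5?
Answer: -61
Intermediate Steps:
A = 4 (A = -4*(-1) = 4)
g(t) = 5 + t² - 11*t (g(t) = (t² - 11*t) + 5 = 5 + t² - 11*t)
A - g(15) = 4 - (5 + 15² - 11*15) = 4 - (5 + 225 - 165) = 4 - 1*65 = 4 - 65 = -61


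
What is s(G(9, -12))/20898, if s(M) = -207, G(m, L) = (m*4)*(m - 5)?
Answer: -23/2322 ≈ -0.0099052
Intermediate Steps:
G(m, L) = 4*m*(-5 + m) (G(m, L) = (4*m)*(-5 + m) = 4*m*(-5 + m))
s(G(9, -12))/20898 = -207/20898 = -207*1/20898 = -23/2322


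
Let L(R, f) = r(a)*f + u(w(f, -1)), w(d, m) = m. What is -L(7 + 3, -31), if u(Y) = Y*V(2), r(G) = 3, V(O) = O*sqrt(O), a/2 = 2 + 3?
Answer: 93 + 2*sqrt(2) ≈ 95.828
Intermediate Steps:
a = 10 (a = 2*(2 + 3) = 2*5 = 10)
V(O) = O**(3/2)
u(Y) = 2*Y*sqrt(2) (u(Y) = Y*2**(3/2) = Y*(2*sqrt(2)) = 2*Y*sqrt(2))
L(R, f) = -2*sqrt(2) + 3*f (L(R, f) = 3*f + 2*(-1)*sqrt(2) = 3*f - 2*sqrt(2) = -2*sqrt(2) + 3*f)
-L(7 + 3, -31) = -(-2*sqrt(2) + 3*(-31)) = -(-2*sqrt(2) - 93) = -(-93 - 2*sqrt(2)) = 93 + 2*sqrt(2)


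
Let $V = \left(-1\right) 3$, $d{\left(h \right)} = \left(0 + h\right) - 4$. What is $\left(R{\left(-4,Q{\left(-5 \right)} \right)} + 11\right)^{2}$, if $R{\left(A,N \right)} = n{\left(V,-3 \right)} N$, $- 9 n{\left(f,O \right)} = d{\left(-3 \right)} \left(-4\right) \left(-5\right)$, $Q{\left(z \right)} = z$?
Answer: $\frac{361201}{81} \approx 4459.3$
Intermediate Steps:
$d{\left(h \right)} = -4 + h$ ($d{\left(h \right)} = h - 4 = -4 + h$)
$V = -3$
$n{\left(f,O \right)} = \frac{140}{9}$ ($n{\left(f,O \right)} = - \frac{\left(-4 - 3\right) \left(-4\right) \left(-5\right)}{9} = - \frac{\left(-7\right) \left(-4\right) \left(-5\right)}{9} = - \frac{28 \left(-5\right)}{9} = \left(- \frac{1}{9}\right) \left(-140\right) = \frac{140}{9}$)
$R{\left(A,N \right)} = \frac{140 N}{9}$
$\left(R{\left(-4,Q{\left(-5 \right)} \right)} + 11\right)^{2} = \left(\frac{140}{9} \left(-5\right) + 11\right)^{2} = \left(- \frac{700}{9} + 11\right)^{2} = \left(- \frac{601}{9}\right)^{2} = \frac{361201}{81}$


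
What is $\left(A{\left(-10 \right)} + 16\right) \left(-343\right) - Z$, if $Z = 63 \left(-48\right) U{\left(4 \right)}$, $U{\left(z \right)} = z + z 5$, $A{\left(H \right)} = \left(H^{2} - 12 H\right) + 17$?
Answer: $-14203$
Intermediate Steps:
$A{\left(H \right)} = 17 + H^{2} - 12 H$
$U{\left(z \right)} = 6 z$ ($U{\left(z \right)} = z + 5 z = 6 z$)
$Z = -72576$ ($Z = 63 \left(-48\right) 6 \cdot 4 = \left(-3024\right) 24 = -72576$)
$\left(A{\left(-10 \right)} + 16\right) \left(-343\right) - Z = \left(\left(17 + \left(-10\right)^{2} - -120\right) + 16\right) \left(-343\right) - -72576 = \left(\left(17 + 100 + 120\right) + 16\right) \left(-343\right) + 72576 = \left(237 + 16\right) \left(-343\right) + 72576 = 253 \left(-343\right) + 72576 = -86779 + 72576 = -14203$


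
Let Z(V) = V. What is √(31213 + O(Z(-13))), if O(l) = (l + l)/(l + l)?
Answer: √31214 ≈ 176.67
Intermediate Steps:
O(l) = 1 (O(l) = (2*l)/((2*l)) = (2*l)*(1/(2*l)) = 1)
√(31213 + O(Z(-13))) = √(31213 + 1) = √31214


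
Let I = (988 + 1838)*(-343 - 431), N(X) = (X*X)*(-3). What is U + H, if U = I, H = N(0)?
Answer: -2187324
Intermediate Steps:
N(X) = -3*X² (N(X) = X²*(-3) = -3*X²)
H = 0 (H = -3*0² = -3*0 = 0)
I = -2187324 (I = 2826*(-774) = -2187324)
U = -2187324
U + H = -2187324 + 0 = -2187324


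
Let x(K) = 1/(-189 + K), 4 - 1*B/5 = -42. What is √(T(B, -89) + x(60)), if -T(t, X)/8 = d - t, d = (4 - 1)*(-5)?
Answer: √32616231/129 ≈ 44.272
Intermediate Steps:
B = 230 (B = 20 - 5*(-42) = 20 + 210 = 230)
d = -15 (d = 3*(-5) = -15)
T(t, X) = 120 + 8*t (T(t, X) = -8*(-15 - t) = 120 + 8*t)
√(T(B, -89) + x(60)) = √((120 + 8*230) + 1/(-189 + 60)) = √((120 + 1840) + 1/(-129)) = √(1960 - 1/129) = √(252839/129) = √32616231/129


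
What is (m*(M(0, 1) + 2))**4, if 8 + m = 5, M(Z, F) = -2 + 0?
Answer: 0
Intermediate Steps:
M(Z, F) = -2
m = -3 (m = -8 + 5 = -3)
(m*(M(0, 1) + 2))**4 = (-3*(-2 + 2))**4 = (-3*0)**4 = 0**4 = 0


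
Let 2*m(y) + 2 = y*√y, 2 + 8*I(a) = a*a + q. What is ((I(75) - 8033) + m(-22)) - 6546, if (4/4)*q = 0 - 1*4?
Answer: -111021/8 - 11*I*√22 ≈ -13878.0 - 51.595*I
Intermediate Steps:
q = -4 (q = 0 - 1*4 = 0 - 4 = -4)
I(a) = -¾ + a²/8 (I(a) = -¼ + (a*a - 4)/8 = -¼ + (a² - 4)/8 = -¼ + (-4 + a²)/8 = -¼ + (-½ + a²/8) = -¾ + a²/8)
m(y) = -1 + y^(3/2)/2 (m(y) = -1 + (y*√y)/2 = -1 + y^(3/2)/2)
((I(75) - 8033) + m(-22)) - 6546 = (((-¾ + (⅛)*75²) - 8033) + (-1 + (-22)^(3/2)/2)) - 6546 = (((-¾ + (⅛)*5625) - 8033) + (-1 + (-22*I*√22)/2)) - 6546 = (((-¾ + 5625/8) - 8033) + (-1 - 11*I*√22)) - 6546 = ((5619/8 - 8033) + (-1 - 11*I*√22)) - 6546 = (-58645/8 + (-1 - 11*I*√22)) - 6546 = (-58653/8 - 11*I*√22) - 6546 = -111021/8 - 11*I*√22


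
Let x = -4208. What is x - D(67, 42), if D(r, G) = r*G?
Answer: -7022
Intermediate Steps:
D(r, G) = G*r
x - D(67, 42) = -4208 - 42*67 = -4208 - 1*2814 = -4208 - 2814 = -7022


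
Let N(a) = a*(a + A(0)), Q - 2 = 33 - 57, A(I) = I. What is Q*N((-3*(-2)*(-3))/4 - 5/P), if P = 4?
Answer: -5819/8 ≈ -727.38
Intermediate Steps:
Q = -22 (Q = 2 + (33 - 57) = 2 - 24 = -22)
N(a) = a**2 (N(a) = a*(a + 0) = a*a = a**2)
Q*N((-3*(-2)*(-3))/4 - 5/P) = -22*((-3*(-2)*(-3))/4 - 5/4)**2 = -22*((6*(-3))*(1/4) - 5*1/4)**2 = -22*(-18*1/4 - 5/4)**2 = -22*(-9/2 - 5/4)**2 = -22*(-23/4)**2 = -22*529/16 = -5819/8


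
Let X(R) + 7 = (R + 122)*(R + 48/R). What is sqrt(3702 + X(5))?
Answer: sqrt(138730)/5 ≈ 74.493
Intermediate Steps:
X(R) = -7 + (122 + R)*(R + 48/R) (X(R) = -7 + (R + 122)*(R + 48/R) = -7 + (122 + R)*(R + 48/R))
sqrt(3702 + X(5)) = sqrt(3702 + (41 + 5**2 + 122*5 + 5856/5)) = sqrt(3702 + (41 + 25 + 610 + 5856*(1/5))) = sqrt(3702 + (41 + 25 + 610 + 5856/5)) = sqrt(3702 + 9236/5) = sqrt(27746/5) = sqrt(138730)/5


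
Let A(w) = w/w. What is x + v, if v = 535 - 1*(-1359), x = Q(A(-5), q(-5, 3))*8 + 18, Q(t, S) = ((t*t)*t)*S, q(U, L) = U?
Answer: 1872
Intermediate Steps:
A(w) = 1
Q(t, S) = S*t**3 (Q(t, S) = (t**2*t)*S = t**3*S = S*t**3)
x = -22 (x = -5*1**3*8 + 18 = -5*1*8 + 18 = -5*8 + 18 = -40 + 18 = -22)
v = 1894 (v = 535 + 1359 = 1894)
x + v = -22 + 1894 = 1872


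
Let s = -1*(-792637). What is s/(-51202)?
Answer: -792637/51202 ≈ -15.481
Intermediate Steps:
s = 792637
s/(-51202) = 792637/(-51202) = 792637*(-1/51202) = -792637/51202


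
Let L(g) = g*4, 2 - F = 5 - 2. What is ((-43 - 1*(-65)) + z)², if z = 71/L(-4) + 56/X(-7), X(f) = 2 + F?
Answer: 1385329/256 ≈ 5411.4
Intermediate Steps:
F = -1 (F = 2 - (5 - 2) = 2 - 1*3 = 2 - 3 = -1)
L(g) = 4*g
X(f) = 1 (X(f) = 2 - 1 = 1)
z = 825/16 (z = 71/((4*(-4))) + 56/1 = 71/(-16) + 56*1 = 71*(-1/16) + 56 = -71/16 + 56 = 825/16 ≈ 51.563)
((-43 - 1*(-65)) + z)² = ((-43 - 1*(-65)) + 825/16)² = ((-43 + 65) + 825/16)² = (22 + 825/16)² = (1177/16)² = 1385329/256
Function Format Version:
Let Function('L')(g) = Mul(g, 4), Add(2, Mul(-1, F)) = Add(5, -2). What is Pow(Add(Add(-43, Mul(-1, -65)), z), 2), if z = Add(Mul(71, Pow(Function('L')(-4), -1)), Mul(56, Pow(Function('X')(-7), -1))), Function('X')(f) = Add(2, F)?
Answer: Rational(1385329, 256) ≈ 5411.4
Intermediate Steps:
F = -1 (F = Add(2, Mul(-1, Add(5, -2))) = Add(2, Mul(-1, 3)) = Add(2, -3) = -1)
Function('L')(g) = Mul(4, g)
Function('X')(f) = 1 (Function('X')(f) = Add(2, -1) = 1)
z = Rational(825, 16) (z = Add(Mul(71, Pow(Mul(4, -4), -1)), Mul(56, Pow(1, -1))) = Add(Mul(71, Pow(-16, -1)), Mul(56, 1)) = Add(Mul(71, Rational(-1, 16)), 56) = Add(Rational(-71, 16), 56) = Rational(825, 16) ≈ 51.563)
Pow(Add(Add(-43, Mul(-1, -65)), z), 2) = Pow(Add(Add(-43, Mul(-1, -65)), Rational(825, 16)), 2) = Pow(Add(Add(-43, 65), Rational(825, 16)), 2) = Pow(Add(22, Rational(825, 16)), 2) = Pow(Rational(1177, 16), 2) = Rational(1385329, 256)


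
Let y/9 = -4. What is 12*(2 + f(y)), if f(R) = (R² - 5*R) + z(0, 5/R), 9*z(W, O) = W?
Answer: 17736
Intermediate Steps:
y = -36 (y = 9*(-4) = -36)
z(W, O) = W/9
f(R) = R² - 5*R (f(R) = (R² - 5*R) + (⅑)*0 = (R² - 5*R) + 0 = R² - 5*R)
12*(2 + f(y)) = 12*(2 - 36*(-5 - 36)) = 12*(2 - 36*(-41)) = 12*(2 + 1476) = 12*1478 = 17736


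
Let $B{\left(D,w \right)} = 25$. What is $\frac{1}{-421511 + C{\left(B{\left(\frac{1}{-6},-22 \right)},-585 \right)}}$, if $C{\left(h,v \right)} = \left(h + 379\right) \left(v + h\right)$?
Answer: $- \frac{1}{647751} \approx -1.5438 \cdot 10^{-6}$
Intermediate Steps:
$C{\left(h,v \right)} = \left(379 + h\right) \left(h + v\right)$
$\frac{1}{-421511 + C{\left(B{\left(\frac{1}{-6},-22 \right)},-585 \right)}} = \frac{1}{-421511 + \left(25^{2} + 379 \cdot 25 + 379 \left(-585\right) + 25 \left(-585\right)\right)} = \frac{1}{-421511 + \left(625 + 9475 - 221715 - 14625\right)} = \frac{1}{-421511 - 226240} = \frac{1}{-647751} = - \frac{1}{647751}$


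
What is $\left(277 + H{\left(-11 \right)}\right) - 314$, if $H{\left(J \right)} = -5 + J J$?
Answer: $79$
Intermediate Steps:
$H{\left(J \right)} = -5 + J^{2}$
$\left(277 + H{\left(-11 \right)}\right) - 314 = \left(277 - \left(5 - \left(-11\right)^{2}\right)\right) - 314 = \left(277 + \left(-5 + 121\right)\right) - 314 = \left(277 + 116\right) - 314 = 393 - 314 = 79$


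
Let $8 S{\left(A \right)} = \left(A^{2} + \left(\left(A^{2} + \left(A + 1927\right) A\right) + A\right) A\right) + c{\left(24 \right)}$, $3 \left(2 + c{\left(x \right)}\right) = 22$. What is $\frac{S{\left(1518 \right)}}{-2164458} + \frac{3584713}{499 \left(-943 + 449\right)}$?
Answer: $- \frac{1080877165372909}{1600655651244} \approx -675.27$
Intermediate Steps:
$c{\left(x \right)} = \frac{16}{3}$ ($c{\left(x \right)} = -2 + \frac{1}{3} \cdot 22 = -2 + \frac{22}{3} = \frac{16}{3}$)
$S{\left(A \right)} = \frac{2}{3} + \frac{A^{2}}{8} + \frac{A \left(A + A^{2} + A \left(1927 + A\right)\right)}{8}$ ($S{\left(A \right)} = \frac{\left(A^{2} + \left(\left(A^{2} + \left(A + 1927\right) A\right) + A\right) A\right) + \frac{16}{3}}{8} = \frac{\left(A^{2} + \left(\left(A^{2} + \left(1927 + A\right) A\right) + A\right) A\right) + \frac{16}{3}}{8} = \frac{\left(A^{2} + \left(\left(A^{2} + A \left(1927 + A\right)\right) + A\right) A\right) + \frac{16}{3}}{8} = \frac{\left(A^{2} + \left(A + A^{2} + A \left(1927 + A\right)\right) A\right) + \frac{16}{3}}{8} = \frac{\left(A^{2} + A \left(A + A^{2} + A \left(1927 + A\right)\right)\right) + \frac{16}{3}}{8} = \frac{\frac{16}{3} + A^{2} + A \left(A + A^{2} + A \left(1927 + A\right)\right)}{8} = \frac{2}{3} + \frac{A^{2}}{8} + \frac{A \left(A + A^{2} + A \left(1927 + A\right)\right)}{8}$)
$\frac{S{\left(1518 \right)}}{-2164458} + \frac{3584713}{499 \left(-943 + 449\right)} = \frac{\frac{2}{3} + \frac{1518^{3}}{4} + \frac{1929 \cdot 1518^{2}}{8}}{-2164458} + \frac{3584713}{499 \left(-943 + 449\right)} = \left(\frac{2}{3} + \frac{1}{4} \cdot 3497963832 + \frac{1929}{8} \cdot 2304324\right) \left(- \frac{1}{2164458}\right) + \frac{3584713}{499 \left(-494\right)} = \left(\frac{2}{3} + 874490958 + \frac{1111260249}{2}\right) \left(- \frac{1}{2164458}\right) + \frac{3584713}{-246506} = \frac{8580726499}{6} \left(- \frac{1}{2164458}\right) + 3584713 \left(- \frac{1}{246506}\right) = - \frac{8580726499}{12986748} - \frac{3584713}{246506} = - \frac{1080877165372909}{1600655651244}$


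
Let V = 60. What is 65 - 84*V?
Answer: -4975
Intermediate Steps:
65 - 84*V = 65 - 84*60 = 65 - 5040 = -4975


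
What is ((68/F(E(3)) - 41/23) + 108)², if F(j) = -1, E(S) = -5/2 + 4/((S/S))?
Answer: 772641/529 ≈ 1460.6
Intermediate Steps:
E(S) = 3/2 (E(S) = -5*½ + 4/1 = -5/2 + 4*1 = -5/2 + 4 = 3/2)
((68/F(E(3)) - 41/23) + 108)² = ((68/(-1) - 41/23) + 108)² = ((68*(-1) - 41*1/23) + 108)² = ((-68 - 41/23) + 108)² = (-1605/23 + 108)² = (879/23)² = 772641/529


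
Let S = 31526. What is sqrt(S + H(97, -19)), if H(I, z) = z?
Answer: 7*sqrt(643) ≈ 177.50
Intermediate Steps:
sqrt(S + H(97, -19)) = sqrt(31526 - 19) = sqrt(31507) = 7*sqrt(643)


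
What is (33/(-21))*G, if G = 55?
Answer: -605/7 ≈ -86.429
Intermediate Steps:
(33/(-21))*G = (33/(-21))*55 = -1/21*33*55 = -11/7*55 = -605/7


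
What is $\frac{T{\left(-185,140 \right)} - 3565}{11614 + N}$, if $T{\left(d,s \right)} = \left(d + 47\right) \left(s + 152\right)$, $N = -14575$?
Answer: $\frac{43861}{2961} \approx 14.813$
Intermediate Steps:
$T{\left(d,s \right)} = \left(47 + d\right) \left(152 + s\right)$
$\frac{T{\left(-185,140 \right)} - 3565}{11614 + N} = \frac{\left(7144 + 47 \cdot 140 + 152 \left(-185\right) - 25900\right) - 3565}{11614 - 14575} = \frac{\left(7144 + 6580 - 28120 - 25900\right) - 3565}{-2961} = \left(-40296 - 3565\right) \left(- \frac{1}{2961}\right) = \left(-43861\right) \left(- \frac{1}{2961}\right) = \frac{43861}{2961}$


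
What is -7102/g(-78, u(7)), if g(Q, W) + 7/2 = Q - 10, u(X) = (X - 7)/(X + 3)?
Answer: 14204/183 ≈ 77.617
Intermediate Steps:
u(X) = (-7 + X)/(3 + X)
g(Q, W) = -27/2 + Q (g(Q, W) = -7/2 + (Q - 10) = -7/2 + (-10 + Q) = -27/2 + Q)
-7102/g(-78, u(7)) = -7102/(-27/2 - 78) = -7102/(-183/2) = -7102*(-2/183) = 14204/183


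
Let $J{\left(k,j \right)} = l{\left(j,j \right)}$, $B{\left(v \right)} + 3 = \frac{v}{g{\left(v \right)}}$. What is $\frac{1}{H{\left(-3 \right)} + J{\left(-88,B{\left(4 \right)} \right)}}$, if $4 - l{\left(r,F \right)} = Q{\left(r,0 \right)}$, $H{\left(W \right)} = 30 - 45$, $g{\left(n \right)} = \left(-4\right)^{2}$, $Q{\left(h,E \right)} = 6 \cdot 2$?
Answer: $- \frac{1}{23} \approx -0.043478$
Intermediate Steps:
$Q{\left(h,E \right)} = 12$
$g{\left(n \right)} = 16$
$B{\left(v \right)} = -3 + \frac{v}{16}$
$H{\left(W \right)} = -15$
$l{\left(r,F \right)} = -8$ ($l{\left(r,F \right)} = 4 - 12 = -8$)
$J{\left(k,j \right)} = -8$
$\frac{1}{H{\left(-3 \right)} + J{\left(-88,B{\left(4 \right)} \right)}} = \frac{1}{-15 - 8} = \frac{1}{-23} = - \frac{1}{23}$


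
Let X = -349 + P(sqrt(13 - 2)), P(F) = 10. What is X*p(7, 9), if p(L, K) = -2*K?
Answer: 6102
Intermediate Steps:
X = -339 (X = -349 + 10 = -339)
X*p(7, 9) = -(-678)*9 = -339*(-18) = 6102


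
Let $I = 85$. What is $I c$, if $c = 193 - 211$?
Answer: $-1530$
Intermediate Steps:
$c = -18$
$I c = 85 \left(-18\right) = -1530$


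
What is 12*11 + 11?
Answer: 143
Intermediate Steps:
12*11 + 11 = 132 + 11 = 143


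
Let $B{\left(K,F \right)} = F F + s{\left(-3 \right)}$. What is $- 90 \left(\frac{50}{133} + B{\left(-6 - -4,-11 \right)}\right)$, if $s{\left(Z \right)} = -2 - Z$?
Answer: $- \frac{1464840}{133} \approx -11014.0$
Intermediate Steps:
$B{\left(K,F \right)} = 1 + F^{2}$ ($B{\left(K,F \right)} = F F - -1 = F^{2} + \left(-2 + 3\right) = F^{2} + 1 = 1 + F^{2}$)
$- 90 \left(\frac{50}{133} + B{\left(-6 - -4,-11 \right)}\right) = - 90 \left(\frac{50}{133} + \left(1 + \left(-11\right)^{2}\right)\right) = - 90 \left(50 \cdot \frac{1}{133} + \left(1 + 121\right)\right) = - 90 \left(\frac{50}{133} + 122\right) = \left(-90\right) \frac{16276}{133} = - \frac{1464840}{133}$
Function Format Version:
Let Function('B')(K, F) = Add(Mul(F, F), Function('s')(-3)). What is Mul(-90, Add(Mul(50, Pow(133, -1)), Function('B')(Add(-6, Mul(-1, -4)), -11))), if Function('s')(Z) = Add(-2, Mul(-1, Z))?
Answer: Rational(-1464840, 133) ≈ -11014.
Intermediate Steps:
Function('B')(K, F) = Add(1, Pow(F, 2)) (Function('B')(K, F) = Add(Mul(F, F), Add(-2, Mul(-1, -3))) = Add(Pow(F, 2), Add(-2, 3)) = Add(Pow(F, 2), 1) = Add(1, Pow(F, 2)))
Mul(-90, Add(Mul(50, Pow(133, -1)), Function('B')(Add(-6, Mul(-1, -4)), -11))) = Mul(-90, Add(Mul(50, Pow(133, -1)), Add(1, Pow(-11, 2)))) = Mul(-90, Add(Mul(50, Rational(1, 133)), Add(1, 121))) = Mul(-90, Add(Rational(50, 133), 122)) = Mul(-90, Rational(16276, 133)) = Rational(-1464840, 133)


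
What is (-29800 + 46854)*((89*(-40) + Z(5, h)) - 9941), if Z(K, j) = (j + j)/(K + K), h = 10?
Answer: -230211946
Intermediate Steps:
Z(K, j) = j/K (Z(K, j) = (2*j)/((2*K)) = (2*j)*(1/(2*K)) = j/K)
(-29800 + 46854)*((89*(-40) + Z(5, h)) - 9941) = (-29800 + 46854)*((89*(-40) + 10/5) - 9941) = 17054*((-3560 + 10*(⅕)) - 9941) = 17054*((-3560 + 2) - 9941) = 17054*(-3558 - 9941) = 17054*(-13499) = -230211946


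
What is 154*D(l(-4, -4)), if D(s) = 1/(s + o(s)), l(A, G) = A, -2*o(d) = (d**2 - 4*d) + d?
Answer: -77/9 ≈ -8.5556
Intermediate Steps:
o(d) = -d**2/2 + 3*d/2 (o(d) = -((d**2 - 4*d) + d)/2 = -(d**2 - 3*d)/2 = -d**2/2 + 3*d/2)
D(s) = 1/(s + s*(3 - s)/2)
154*D(l(-4, -4)) = 154*(-2/(-4*(-5 - 4))) = 154*(-2*(-1/4)/(-9)) = 154*(-2*(-1/4)*(-1/9)) = 154*(-1/18) = -77/9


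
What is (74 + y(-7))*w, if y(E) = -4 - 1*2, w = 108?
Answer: 7344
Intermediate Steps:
y(E) = -6 (y(E) = -4 - 2 = -6)
(74 + y(-7))*w = (74 - 6)*108 = 68*108 = 7344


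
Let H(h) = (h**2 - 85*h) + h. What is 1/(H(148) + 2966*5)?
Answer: 1/24302 ≈ 4.1149e-5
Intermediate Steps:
H(h) = h**2 - 84*h
1/(H(148) + 2966*5) = 1/(148*(-84 + 148) + 2966*5) = 1/(148*64 + 14830) = 1/(9472 + 14830) = 1/24302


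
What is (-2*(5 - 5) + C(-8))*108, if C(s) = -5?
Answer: -540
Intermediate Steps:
(-2*(5 - 5) + C(-8))*108 = (-2*(5 - 5) - 5)*108 = (-2*0 - 5)*108 = (0 - 5)*108 = -5*108 = -540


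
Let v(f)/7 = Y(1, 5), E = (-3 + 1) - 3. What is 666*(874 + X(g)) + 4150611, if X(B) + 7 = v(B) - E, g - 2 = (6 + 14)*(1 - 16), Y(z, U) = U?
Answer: 4754673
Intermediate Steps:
g = -298 (g = 2 + (6 + 14)*(1 - 16) = 2 + 20*(-15) = 2 - 300 = -298)
E = -5 (E = -2 - 3 = -5)
v(f) = 35 (v(f) = 7*5 = 35)
X(B) = 33 (X(B) = -7 + (35 - 1*(-5)) = -7 + (35 + 5) = -7 + 40 = 33)
666*(874 + X(g)) + 4150611 = 666*(874 + 33) + 4150611 = 666*907 + 4150611 = 604062 + 4150611 = 4754673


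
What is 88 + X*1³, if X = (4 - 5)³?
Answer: 87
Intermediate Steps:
X = -1 (X = (-1)³ = -1)
88 + X*1³ = 88 - 1*1³ = 88 - 1*1 = 88 - 1 = 87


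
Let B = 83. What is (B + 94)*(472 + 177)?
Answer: 114873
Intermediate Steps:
(B + 94)*(472 + 177) = (83 + 94)*(472 + 177) = 177*649 = 114873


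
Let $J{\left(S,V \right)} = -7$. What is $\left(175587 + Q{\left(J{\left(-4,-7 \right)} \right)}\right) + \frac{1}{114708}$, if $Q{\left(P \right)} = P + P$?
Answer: $\frac{20139627685}{114708} \approx 1.7557 \cdot 10^{5}$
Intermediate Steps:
$Q{\left(P \right)} = 2 P$
$\left(175587 + Q{\left(J{\left(-4,-7 \right)} \right)}\right) + \frac{1}{114708} = \left(175587 + 2 \left(-7\right)\right) + \frac{1}{114708} = \left(175587 - 14\right) + \frac{1}{114708} = 175573 + \frac{1}{114708} = \frac{20139627685}{114708}$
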